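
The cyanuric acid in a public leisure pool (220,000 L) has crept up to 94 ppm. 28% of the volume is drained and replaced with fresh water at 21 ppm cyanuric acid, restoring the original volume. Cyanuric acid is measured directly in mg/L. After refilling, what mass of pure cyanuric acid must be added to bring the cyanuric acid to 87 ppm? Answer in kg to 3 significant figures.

After draining 28% and refilling: 94 × 0.72 + 21 × 0.28 = 73.56 ppm.
Deficit to target: 87 − 73.56 = 13.44 mg/L.
Mass: 13.44 mg/L × 220,000 L = 2957 g cyanuric acid.

2.96 kg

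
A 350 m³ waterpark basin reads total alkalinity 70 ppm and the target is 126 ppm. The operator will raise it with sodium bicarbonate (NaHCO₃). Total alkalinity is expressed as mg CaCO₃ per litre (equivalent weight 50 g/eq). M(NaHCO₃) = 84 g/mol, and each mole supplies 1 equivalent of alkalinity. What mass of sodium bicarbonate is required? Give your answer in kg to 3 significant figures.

Volume: 350 m³ = 350,000 L.
Alkalinity to add: (126 − 70) = 56 mg/L as CaCO₃ × 350,000 L = 19,600 g as CaCO₃.
Equivalents: 19,600 g ÷ 50 g/eq = 392 eq.
NaHCO₃ supplies 1 eq per mole → 392 mol.
Mass: 392 mol × 84 g/mol = 32,930 g.

32.9 kg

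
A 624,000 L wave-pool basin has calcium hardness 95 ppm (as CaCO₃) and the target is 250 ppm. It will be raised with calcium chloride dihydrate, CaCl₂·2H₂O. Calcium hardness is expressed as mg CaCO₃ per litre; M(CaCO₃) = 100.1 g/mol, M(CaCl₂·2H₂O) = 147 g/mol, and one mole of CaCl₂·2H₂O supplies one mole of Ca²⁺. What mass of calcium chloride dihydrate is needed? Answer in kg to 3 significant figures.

142 kg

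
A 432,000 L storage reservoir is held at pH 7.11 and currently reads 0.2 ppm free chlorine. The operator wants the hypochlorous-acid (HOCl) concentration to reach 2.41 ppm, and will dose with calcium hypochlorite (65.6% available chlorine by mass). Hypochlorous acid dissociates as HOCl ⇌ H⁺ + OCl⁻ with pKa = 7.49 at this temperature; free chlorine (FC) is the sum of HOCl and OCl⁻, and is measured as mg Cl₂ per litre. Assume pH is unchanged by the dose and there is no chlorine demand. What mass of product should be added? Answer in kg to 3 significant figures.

2.12 kg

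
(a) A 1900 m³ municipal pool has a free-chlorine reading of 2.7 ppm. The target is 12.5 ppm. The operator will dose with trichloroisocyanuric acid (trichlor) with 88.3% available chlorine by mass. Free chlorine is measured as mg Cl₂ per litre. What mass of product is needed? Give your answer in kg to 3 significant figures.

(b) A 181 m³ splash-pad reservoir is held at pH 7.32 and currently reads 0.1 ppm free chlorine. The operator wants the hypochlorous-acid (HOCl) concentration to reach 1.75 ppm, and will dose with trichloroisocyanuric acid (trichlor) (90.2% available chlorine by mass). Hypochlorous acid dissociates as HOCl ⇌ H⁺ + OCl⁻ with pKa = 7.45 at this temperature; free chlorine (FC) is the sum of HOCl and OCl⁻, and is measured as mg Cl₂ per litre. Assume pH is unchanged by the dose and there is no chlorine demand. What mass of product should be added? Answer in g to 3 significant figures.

(a) 21.1 kg; (b) 591 g

(a) Volume: 1900 m³ = 1,900,000 L.
(a) Chlorine deficit: 12.5 − 2.7 = 9.8 ppm = 9.8 mg/L as Cl₂.
(a) Cl₂ equivalent needed: 9.8 mg/L × 1,900,000 L = 18,620,000 mg = 18,620 g.
(a) Product at 88.3% available chlorine: 18,620 / 0.883 = 21,090 g.

(b) Volume: 181 m³ = 181,000 L.
(b) [OCl⁻]/[HOCl] = 10^(pH − pKa) = 10^(7.32 − 7.45) = 0.7413; fraction as HOCl = 1/(1 + 0.7413) = 0.5743.
(b) Free chlorine required for 1.75 ppm HOCl: 1.75 / 0.5743 = 3.047 ppm.
(b) FC to add: 3.047 − 0.1 = 2.947 mg/L as Cl₂.
(b) Cl₂ equivalent: 2.947 mg/L × 181,000 L = 533.5 g.
(b) Product at 90.2% available Cl: 533.5 / 0.902 = 591.4 g.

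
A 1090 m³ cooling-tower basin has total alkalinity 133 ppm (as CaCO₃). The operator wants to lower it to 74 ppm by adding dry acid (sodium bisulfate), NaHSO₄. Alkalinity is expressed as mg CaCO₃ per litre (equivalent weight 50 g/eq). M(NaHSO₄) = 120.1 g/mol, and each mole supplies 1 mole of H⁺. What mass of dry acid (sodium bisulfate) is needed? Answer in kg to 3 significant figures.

154 kg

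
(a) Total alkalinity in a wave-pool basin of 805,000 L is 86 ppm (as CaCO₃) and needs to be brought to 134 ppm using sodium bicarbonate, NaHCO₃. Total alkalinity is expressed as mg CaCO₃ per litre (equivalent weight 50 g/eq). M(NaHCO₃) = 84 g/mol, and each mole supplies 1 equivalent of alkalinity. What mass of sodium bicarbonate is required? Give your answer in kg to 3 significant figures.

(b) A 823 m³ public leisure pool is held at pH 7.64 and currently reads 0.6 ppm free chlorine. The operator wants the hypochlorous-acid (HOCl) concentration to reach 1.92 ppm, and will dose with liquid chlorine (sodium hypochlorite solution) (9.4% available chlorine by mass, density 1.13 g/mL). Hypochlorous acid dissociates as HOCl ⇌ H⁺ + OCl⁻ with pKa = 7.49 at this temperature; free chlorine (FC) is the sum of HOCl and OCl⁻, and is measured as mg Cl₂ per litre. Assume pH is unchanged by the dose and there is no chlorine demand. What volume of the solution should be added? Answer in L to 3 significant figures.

(a) 64.9 kg; (b) 31.2 L

(a) Alkalinity to add: (134 − 86) = 48 mg/L as CaCO₃ × 805,000 L = 38,640 g as CaCO₃.
(a) Equivalents: 38,640 g ÷ 50 g/eq = 772.8 eq.
(a) NaHCO₃ supplies 1 eq per mole → 772.8 mol.
(a) Mass: 772.8 mol × 84 g/mol = 64,920 g.

(b) Volume: 823 m³ = 823,000 L.
(b) [OCl⁻]/[HOCl] = 10^(pH − pKa) = 10^(7.64 − 7.49) = 1.413; fraction as HOCl = 1/(1 + 1.413) = 0.4145.
(b) Free chlorine required for 1.92 ppm HOCl: 1.92 / 0.4145 = 4.632 ppm.
(b) FC to add: 4.632 − 0.6 = 4.032 mg/L as Cl₂.
(b) Cl₂ equivalent: 4.032 mg/L × 823,000 L = 3318 g.
(b) Product at 9.4% available Cl: 3318 / 0.094 = 35,300 g.
(b) Volume: 35,300 g ÷ 1.13 g/mL = 31,240 mL.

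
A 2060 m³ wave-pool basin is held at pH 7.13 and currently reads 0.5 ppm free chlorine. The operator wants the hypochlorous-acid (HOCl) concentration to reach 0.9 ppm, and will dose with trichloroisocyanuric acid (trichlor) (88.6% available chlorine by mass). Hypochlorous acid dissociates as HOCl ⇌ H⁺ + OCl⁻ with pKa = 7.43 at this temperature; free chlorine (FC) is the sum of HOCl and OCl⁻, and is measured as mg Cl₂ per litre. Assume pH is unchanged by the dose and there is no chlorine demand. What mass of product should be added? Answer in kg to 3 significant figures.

Volume: 2060 m³ = 2,060,000 L.
[OCl⁻]/[HOCl] = 10^(pH − pKa) = 10^(7.13 − 7.43) = 0.5012; fraction as HOCl = 1/(1 + 0.5012) = 0.6661.
Free chlorine required for 0.9 ppm HOCl: 0.9 / 0.6661 = 1.351 ppm.
FC to add: 1.351 − 0.5 = 0.8511 mg/L as Cl₂.
Cl₂ equivalent: 0.8511 mg/L × 2,060,000 L = 1753 g.
Product at 88.6% available Cl: 1753 / 0.886 = 1979 g.

1.98 kg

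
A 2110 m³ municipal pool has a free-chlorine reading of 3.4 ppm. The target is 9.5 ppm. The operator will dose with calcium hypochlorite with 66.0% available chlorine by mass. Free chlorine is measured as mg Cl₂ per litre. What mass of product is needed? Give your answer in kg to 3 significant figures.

Volume: 2110 m³ = 2,110,000 L.
Chlorine deficit: 9.5 − 3.4 = 6.1 ppm = 6.1 mg/L as Cl₂.
Cl₂ equivalent needed: 6.1 mg/L × 2,110,000 L = 12,870,000 mg = 12,870 g.
Product at 66.0% available chlorine: 12,870 / 0.66 = 19,500 g.

19.5 kg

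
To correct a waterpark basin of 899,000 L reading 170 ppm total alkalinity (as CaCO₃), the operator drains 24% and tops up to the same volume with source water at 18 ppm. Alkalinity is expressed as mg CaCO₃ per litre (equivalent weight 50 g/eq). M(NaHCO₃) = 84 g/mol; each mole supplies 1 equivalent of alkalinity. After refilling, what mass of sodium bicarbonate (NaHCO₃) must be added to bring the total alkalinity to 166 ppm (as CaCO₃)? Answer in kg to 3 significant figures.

After draining 24% and refilling: 170 × 0.76 + 18 × 0.24 = 133.52 ppm.
Deficit to target: 166 − 133.52 = 32.48 mg/L.
As CaCO₃: 32.48 mg/L × 899,000 L = 29,200 g; ÷ 50 g/eq ÷ 1 = 584 mol NaHCO₃.
Mass: 584 × 84 = 49,060 g.

49.1 kg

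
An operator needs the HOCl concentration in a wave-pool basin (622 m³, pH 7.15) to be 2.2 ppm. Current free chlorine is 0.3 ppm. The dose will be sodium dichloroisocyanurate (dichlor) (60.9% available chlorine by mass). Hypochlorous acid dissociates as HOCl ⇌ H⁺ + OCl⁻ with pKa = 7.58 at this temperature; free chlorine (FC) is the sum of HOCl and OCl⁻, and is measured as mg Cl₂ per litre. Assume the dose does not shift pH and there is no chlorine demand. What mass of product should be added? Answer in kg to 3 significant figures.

Volume: 622 m³ = 622,000 L.
[OCl⁻]/[HOCl] = 10^(pH − pKa) = 10^(7.15 − 7.58) = 0.3715; fraction as HOCl = 1/(1 + 0.3715) = 0.7291.
Free chlorine required for 2.2 ppm HOCl: 2.2 / 0.7291 = 3.017 ppm.
FC to add: 3.017 − 0.3 = 2.717 mg/L as Cl₂.
Cl₂ equivalent: 2.717 mg/L × 622,000 L = 1690 g.
Product at 60.9% available Cl: 1690 / 0.609 = 2775 g.

2.78 kg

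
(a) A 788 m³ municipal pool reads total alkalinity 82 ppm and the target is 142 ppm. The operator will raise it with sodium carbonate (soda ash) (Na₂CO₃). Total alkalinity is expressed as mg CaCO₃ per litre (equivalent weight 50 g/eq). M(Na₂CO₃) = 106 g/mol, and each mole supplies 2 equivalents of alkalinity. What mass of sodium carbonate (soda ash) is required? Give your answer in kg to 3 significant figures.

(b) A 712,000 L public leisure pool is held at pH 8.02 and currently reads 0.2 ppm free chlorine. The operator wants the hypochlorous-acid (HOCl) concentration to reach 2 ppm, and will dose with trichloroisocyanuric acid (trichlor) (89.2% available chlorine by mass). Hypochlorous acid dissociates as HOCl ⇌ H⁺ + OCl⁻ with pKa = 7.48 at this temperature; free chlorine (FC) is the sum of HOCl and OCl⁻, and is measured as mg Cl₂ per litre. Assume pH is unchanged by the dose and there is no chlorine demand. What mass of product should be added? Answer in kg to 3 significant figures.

(a) 50.1 kg; (b) 6.97 kg

(a) Volume: 788 m³ = 788,000 L.
(a) Alkalinity to add: (142 − 82) = 60 mg/L as CaCO₃ × 788,000 L = 47,280 g as CaCO₃.
(a) Equivalents: 47,280 g ÷ 50 g/eq = 945.6 eq.
(a) Each mole of Na₂CO₃ supplies 2 eq, so 945.6 / 2 = 472.8 mol.
(a) Mass: 472.8 mol × 106 g/mol = 50,120 g.

(b) [OCl⁻]/[HOCl] = 10^(pH − pKa) = 10^(8.02 − 7.48) = 3.467; fraction as HOCl = 1/(1 + 3.467) = 0.2238.
(b) Free chlorine required for 2 ppm HOCl: 2 / 0.2238 = 8.935 ppm.
(b) FC to add: 8.935 − 0.2 = 8.735 mg/L as Cl₂.
(b) Cl₂ equivalent: 8.735 mg/L × 712,000 L = 6219 g.
(b) Product at 89.2% available Cl: 6219 / 0.892 = 6972 g.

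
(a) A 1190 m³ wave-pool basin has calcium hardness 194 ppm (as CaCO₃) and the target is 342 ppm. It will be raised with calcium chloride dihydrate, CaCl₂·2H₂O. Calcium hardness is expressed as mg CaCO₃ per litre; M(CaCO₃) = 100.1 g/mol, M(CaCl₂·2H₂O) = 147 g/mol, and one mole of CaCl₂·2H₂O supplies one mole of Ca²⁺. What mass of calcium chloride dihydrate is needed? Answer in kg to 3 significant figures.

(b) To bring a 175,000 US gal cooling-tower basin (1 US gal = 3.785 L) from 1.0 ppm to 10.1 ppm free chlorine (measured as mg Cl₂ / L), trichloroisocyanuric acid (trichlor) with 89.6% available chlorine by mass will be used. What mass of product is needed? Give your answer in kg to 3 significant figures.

(a) 259 kg; (b) 6.73 kg

(a) Volume: 1190 m³ = 1,190,000 L.
(a) Hardness to add: (342 − 194) = 148 mg/L as CaCO₃ × 1,190,000 L = 176,100 g as CaCO₃.
(a) Moles of Ca²⁺ (1 mol Ca²⁺ ≡ 1 mol CaCO₃): 176,100 / 100.1 g/mol = 1759 mol.
(a) Mass of CaCl₂·2H₂O: 1759 × 147 = 258,600 g.

(b) Volume: 175,000 US gal × 3.785 L/gal = 662,375 L.
(b) Chlorine deficit: 10.1 − 1.0 = 9.1 ppm = 9.1 mg/L as Cl₂.
(b) Cl₂ equivalent needed: 9.1 mg/L × 662,375 L = 6,028,000 mg = 6028 g.
(b) Product at 89.6% available chlorine: 6028 / 0.896 = 6727 g.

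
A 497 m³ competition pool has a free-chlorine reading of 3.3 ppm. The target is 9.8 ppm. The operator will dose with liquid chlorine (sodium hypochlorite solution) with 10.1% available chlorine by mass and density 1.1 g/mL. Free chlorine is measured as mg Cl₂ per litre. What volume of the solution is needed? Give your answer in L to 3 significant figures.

29.1 L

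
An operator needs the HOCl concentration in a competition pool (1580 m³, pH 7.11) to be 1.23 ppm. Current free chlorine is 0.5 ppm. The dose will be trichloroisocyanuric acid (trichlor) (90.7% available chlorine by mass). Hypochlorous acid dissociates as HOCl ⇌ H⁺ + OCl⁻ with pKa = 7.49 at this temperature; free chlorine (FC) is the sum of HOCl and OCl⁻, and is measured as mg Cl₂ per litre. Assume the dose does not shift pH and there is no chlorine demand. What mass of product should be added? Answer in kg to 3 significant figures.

2.16 kg

Volume: 1580 m³ = 1,580,000 L.
[OCl⁻]/[HOCl] = 10^(pH − pKa) = 10^(7.11 − 7.49) = 0.4169; fraction as HOCl = 1/(1 + 0.4169) = 0.7058.
Free chlorine required for 1.23 ppm HOCl: 1.23 / 0.7058 = 1.743 ppm.
FC to add: 1.743 − 0.5 = 1.243 mg/L as Cl₂.
Cl₂ equivalent: 1.243 mg/L × 1,580,000 L = 1964 g.
Product at 90.7% available Cl: 1964 / 0.907 = 2165 g.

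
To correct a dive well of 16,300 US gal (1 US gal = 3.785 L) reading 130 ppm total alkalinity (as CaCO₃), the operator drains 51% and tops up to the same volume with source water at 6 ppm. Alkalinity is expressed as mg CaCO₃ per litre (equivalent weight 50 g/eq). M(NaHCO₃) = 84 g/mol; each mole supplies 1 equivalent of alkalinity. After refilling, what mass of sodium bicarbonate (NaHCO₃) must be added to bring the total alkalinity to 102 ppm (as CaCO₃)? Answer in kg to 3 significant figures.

3.65 kg

Volume: 16,300 US gal × 3.785 L/gal = 61,696 L.
After draining 51% and refilling: 130 × 0.49 + 6 × 0.51 = 66.76 ppm.
Deficit to target: 102 − 66.76 = 35.24 mg/L.
As CaCO₃: 35.24 mg/L × 61,696 L = 2174 g; ÷ 50 g/eq ÷ 1 = 43.48 mol NaHCO₃.
Mass: 43.48 × 84 = 3653 g.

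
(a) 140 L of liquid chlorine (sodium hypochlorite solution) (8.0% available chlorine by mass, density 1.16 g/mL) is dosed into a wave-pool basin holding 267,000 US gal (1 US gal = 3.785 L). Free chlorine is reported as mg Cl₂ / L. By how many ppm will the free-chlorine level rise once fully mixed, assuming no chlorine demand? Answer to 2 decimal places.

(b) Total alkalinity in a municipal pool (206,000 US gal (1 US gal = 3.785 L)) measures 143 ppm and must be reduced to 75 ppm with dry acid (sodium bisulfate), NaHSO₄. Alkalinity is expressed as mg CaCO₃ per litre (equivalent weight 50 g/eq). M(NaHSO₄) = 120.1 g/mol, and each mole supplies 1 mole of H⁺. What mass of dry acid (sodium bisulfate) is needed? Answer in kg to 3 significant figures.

(a) 12.86 ppm; (b) 127 kg

(a) Volume: 267,000 US gal × 3.785 L/gal = 1,010,595 L.
(a) Mass of solution: 140 L × 1000 mL/L × 1.16 g/mL = 162,400 g.
(a) Available chlorine delivered: 162,400 g × 0.08 = 12,990 g as Cl₂.
(a) Concentration rise: 12,990 g / 1,010,595 L = 12.86 mg/L = 12.86 ppm.

(b) Volume: 206,000 US gal × 3.785 L/gal = 779,710 L.
(b) Alkalinity to neutralize: (143 − 75) = 68 mg/L as CaCO₃ × 779,710 L = 53,020 g as CaCO₃.
(b) Equivalents of H⁺ required: 53,020 ÷ 50 g/eq = 1060 eq = 1060 mol NaHSO₄.
(b) Mass of NaHSO₄: 1060 × 120.1 = 127,400 g.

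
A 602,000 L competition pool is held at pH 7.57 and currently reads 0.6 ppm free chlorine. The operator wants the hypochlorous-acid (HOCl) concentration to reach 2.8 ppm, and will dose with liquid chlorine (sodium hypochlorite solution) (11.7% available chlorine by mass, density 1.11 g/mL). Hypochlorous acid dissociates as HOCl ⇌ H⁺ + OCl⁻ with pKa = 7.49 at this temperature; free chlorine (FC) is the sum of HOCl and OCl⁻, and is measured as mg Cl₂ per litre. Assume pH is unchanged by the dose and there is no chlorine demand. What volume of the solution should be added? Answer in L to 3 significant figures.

25.8 L

[OCl⁻]/[HOCl] = 10^(pH − pKa) = 10^(7.57 − 7.49) = 1.202; fraction as HOCl = 1/(1 + 1.202) = 0.4541.
Free chlorine required for 2.8 ppm HOCl: 2.8 / 0.4541 = 6.166 ppm.
FC to add: 6.166 − 0.6 = 5.566 mg/L as Cl₂.
Cl₂ equivalent: 5.566 mg/L × 602,000 L = 3351 g.
Product at 11.7% available Cl: 3351 / 0.117 = 28,640 g.
Volume: 28,640 g ÷ 1.11 g/mL = 25,800 mL.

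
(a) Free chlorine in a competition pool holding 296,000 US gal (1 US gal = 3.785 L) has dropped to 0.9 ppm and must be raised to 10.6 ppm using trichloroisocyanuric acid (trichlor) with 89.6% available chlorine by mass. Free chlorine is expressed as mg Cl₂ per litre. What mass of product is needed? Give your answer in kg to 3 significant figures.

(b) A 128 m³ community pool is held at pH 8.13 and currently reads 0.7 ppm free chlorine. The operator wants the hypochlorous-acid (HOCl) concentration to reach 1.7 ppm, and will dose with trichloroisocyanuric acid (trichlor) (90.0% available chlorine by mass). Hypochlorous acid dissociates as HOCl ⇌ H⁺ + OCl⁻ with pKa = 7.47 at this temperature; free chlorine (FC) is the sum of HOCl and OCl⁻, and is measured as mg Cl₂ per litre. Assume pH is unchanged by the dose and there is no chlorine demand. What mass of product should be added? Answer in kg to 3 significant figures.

(a) 12.1 kg; (b) 1.25 kg

(a) Volume: 296,000 US gal × 3.785 L/gal = 1,120,360 L.
(a) Chlorine deficit: 10.6 − 0.9 = 9.7 ppm = 9.7 mg/L as Cl₂.
(a) Cl₂ equivalent needed: 9.7 mg/L × 1,120,360 L = 10,870,000 mg = 10,870 g.
(a) Product at 89.6% available chlorine: 10,870 / 0.896 = 12,130 g.

(b) Volume: 128 m³ = 128,000 L.
(b) [OCl⁻]/[HOCl] = 10^(pH − pKa) = 10^(8.13 − 7.47) = 4.571; fraction as HOCl = 1/(1 + 4.571) = 0.1795.
(b) Free chlorine required for 1.7 ppm HOCl: 1.7 / 0.1795 = 9.47 ppm.
(b) FC to add: 9.47 − 0.7 = 8.77 mg/L as Cl₂.
(b) Cl₂ equivalent: 8.77 mg/L × 128,000 L = 1123 g.
(b) Product at 90.0% available Cl: 1123 / 0.9 = 1247 g.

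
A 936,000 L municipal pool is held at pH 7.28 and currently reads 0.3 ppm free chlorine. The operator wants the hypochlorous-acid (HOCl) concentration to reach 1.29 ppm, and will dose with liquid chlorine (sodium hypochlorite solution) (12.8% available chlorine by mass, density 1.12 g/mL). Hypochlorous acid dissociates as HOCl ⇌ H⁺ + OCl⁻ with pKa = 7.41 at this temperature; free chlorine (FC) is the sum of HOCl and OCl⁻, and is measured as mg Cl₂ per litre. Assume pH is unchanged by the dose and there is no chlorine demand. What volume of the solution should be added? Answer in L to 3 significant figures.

[OCl⁻]/[HOCl] = 10^(pH − pKa) = 10^(7.28 − 7.41) = 0.7413; fraction as HOCl = 1/(1 + 0.7413) = 0.5743.
Free chlorine required for 1.29 ppm HOCl: 1.29 / 0.5743 = 2.246 ppm.
FC to add: 2.246 − 0.3 = 1.946 mg/L as Cl₂.
Cl₂ equivalent: 1.946 mg/L × 936,000 L = 1822 g.
Product at 12.8% available Cl: 1822 / 0.128 = 14,230 g.
Volume: 14,230 g ÷ 1.12 g/mL = 12,710 mL.

12.7 L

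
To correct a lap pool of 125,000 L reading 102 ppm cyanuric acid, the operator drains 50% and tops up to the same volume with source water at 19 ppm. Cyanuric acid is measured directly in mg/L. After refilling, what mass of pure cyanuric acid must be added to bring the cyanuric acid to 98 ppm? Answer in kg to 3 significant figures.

After draining 50% and refilling: 102 × 0.50 + 19 × 0.50 = 60.5 ppm.
Deficit to target: 98 − 60.5 = 37.5 mg/L.
Mass: 37.5 mg/L × 125,000 L = 4688 g cyanuric acid.

4.69 kg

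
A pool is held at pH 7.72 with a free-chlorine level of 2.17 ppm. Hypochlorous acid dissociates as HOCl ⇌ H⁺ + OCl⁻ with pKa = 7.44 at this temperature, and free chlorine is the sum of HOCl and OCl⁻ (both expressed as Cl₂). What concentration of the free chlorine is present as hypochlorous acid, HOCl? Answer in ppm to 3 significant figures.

0.747 ppm

[OCl⁻]/[HOCl] = 10^(pH − pKa) = 10^(7.72 − 7.44) = 10^0.28 = 1.905.
Fraction as HOCl = 1 / (1 + 1.905) = 0.3442.
HOCl = 0.3442 × 2.17 ppm = 0.7469 ppm.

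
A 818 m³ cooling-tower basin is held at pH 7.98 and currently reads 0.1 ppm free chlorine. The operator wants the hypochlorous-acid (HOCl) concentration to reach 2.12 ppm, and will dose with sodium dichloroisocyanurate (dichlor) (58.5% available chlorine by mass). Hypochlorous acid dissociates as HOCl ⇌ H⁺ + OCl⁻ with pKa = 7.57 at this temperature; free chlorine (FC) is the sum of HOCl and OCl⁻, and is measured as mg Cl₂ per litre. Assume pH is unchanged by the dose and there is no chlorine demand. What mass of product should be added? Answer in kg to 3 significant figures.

Volume: 818 m³ = 818,000 L.
[OCl⁻]/[HOCl] = 10^(pH − pKa) = 10^(7.98 − 7.57) = 2.57; fraction as HOCl = 1/(1 + 2.57) = 0.2801.
Free chlorine required for 2.12 ppm HOCl: 2.12 / 0.2801 = 7.569 ppm.
FC to add: 7.569 − 0.1 = 7.469 mg/L as Cl₂.
Cl₂ equivalent: 7.469 mg/L × 818,000 L = 6110 g.
Product at 58.5% available Cl: 6110 / 0.585 = 10,440 g.

10.4 kg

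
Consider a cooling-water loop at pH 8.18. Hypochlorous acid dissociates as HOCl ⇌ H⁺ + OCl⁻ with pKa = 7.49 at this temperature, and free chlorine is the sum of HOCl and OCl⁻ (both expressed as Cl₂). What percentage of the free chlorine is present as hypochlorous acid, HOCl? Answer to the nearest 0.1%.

17.0%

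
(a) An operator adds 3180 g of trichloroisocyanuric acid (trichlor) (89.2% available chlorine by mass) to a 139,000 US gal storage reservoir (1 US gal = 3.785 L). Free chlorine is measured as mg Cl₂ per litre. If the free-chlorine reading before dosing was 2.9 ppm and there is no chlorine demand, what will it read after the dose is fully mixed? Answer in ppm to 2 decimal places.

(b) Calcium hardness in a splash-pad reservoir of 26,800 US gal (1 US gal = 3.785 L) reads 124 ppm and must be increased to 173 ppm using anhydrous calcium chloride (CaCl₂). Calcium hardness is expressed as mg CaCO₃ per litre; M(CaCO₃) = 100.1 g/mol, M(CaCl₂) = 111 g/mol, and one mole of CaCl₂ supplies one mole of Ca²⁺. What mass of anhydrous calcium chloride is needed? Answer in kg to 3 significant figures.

(a) 8.29 ppm; (b) 5.51 kg

(a) Volume: 139,000 US gal × 3.785 L/gal = 526,115 L.
(a) Available chlorine delivered: 3180 g × 0.892 = 2837 g as Cl₂.
(a) Concentration rise: 2837 g / 526,115 L = 5.392 mg/L = 5.39 ppm.
(a) Final FC: 2.9 + 5.39 = 8.29 ppm.

(b) Volume: 26,800 US gal × 3.785 L/gal = 101,438 L.
(b) Hardness to add: (173 − 124) = 49 mg/L as CaCO₃ × 101,438 L = 4970 g as CaCO₃.
(b) Moles of Ca²⁺ (1 mol Ca²⁺ ≡ 1 mol CaCO₃): 4970 / 100.1 g/mol = 49.65 mol.
(b) Mass of CaCl₂: 49.65 × 111 = 5512 g.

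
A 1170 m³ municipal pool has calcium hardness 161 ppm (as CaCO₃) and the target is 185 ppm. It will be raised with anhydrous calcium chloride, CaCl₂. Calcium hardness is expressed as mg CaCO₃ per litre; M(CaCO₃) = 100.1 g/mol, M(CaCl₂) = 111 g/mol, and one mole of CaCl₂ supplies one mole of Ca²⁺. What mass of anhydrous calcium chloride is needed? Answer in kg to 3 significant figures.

31.1 kg

Volume: 1170 m³ = 1,170,000 L.
Hardness to add: (185 − 161) = 24 mg/L as CaCO₃ × 1,170,000 L = 28,080 g as CaCO₃.
Moles of Ca²⁺ (1 mol Ca²⁺ ≡ 1 mol CaCO₃): 28,080 / 100.1 g/mol = 280.5 mol.
Mass of CaCl₂: 280.5 × 111 = 31,140 g.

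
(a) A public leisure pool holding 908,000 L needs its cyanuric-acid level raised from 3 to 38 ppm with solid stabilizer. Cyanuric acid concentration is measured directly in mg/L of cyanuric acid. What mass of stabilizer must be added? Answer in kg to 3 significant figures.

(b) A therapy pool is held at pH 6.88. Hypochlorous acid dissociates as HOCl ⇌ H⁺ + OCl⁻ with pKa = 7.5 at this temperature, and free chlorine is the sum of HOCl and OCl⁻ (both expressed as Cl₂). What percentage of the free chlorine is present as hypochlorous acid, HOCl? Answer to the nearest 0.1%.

(a) 31.8 kg; (b) 80.7%

(a) CYA to add: (38 − 3) = 35 mg/L × 908,000 L = 31,780 g cyanuric acid.

(b) [OCl⁻]/[HOCl] = 10^(pH − pKa) = 10^(6.88 − 7.5) = 10^-0.62 = 0.2399.
(b) Fraction as HOCl = 1 / (1 + 0.2399) = 0.8065.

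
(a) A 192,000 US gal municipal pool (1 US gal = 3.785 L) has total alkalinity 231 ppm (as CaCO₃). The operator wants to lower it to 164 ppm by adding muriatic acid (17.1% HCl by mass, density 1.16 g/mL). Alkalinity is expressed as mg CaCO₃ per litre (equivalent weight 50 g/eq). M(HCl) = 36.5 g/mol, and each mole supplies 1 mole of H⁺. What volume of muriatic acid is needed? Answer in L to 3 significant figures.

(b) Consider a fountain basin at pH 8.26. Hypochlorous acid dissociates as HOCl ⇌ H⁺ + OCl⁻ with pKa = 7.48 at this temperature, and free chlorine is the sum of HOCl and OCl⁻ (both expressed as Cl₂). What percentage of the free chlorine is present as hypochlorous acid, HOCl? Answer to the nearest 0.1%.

(a) Volume: 192,000 US gal × 3.785 L/gal = 726,720 L.
(a) Alkalinity to neutralize: (231 − 164) = 67 mg/L as CaCO₃ × 726,720 L = 48,690 g as CaCO₃.
(a) Equivalents of H⁺ required: 48,690 ÷ 50 g/eq = 973.8 eq = 973.8 mol HCl.
(a) Mass of HCl: 973.8 × 36.5 = 35,540 g.
(a) Mass of 17.1% solution: 35,540 / 0.171 = 207,900 g.
(a) Volume: 207,900 g ÷ 1.16 g/mL = 179,200 mL.

(b) [OCl⁻]/[HOCl] = 10^(pH − pKa) = 10^(8.26 − 7.48) = 10^0.78 = 6.026.
(b) Fraction as HOCl = 1 / (1 + 6.026) = 0.1423.

(a) 179 L; (b) 14.2%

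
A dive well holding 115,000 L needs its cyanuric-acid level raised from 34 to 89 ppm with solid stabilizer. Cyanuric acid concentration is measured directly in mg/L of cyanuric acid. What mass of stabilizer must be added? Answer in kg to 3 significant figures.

CYA to add: (89 − 34) = 55 mg/L × 115,000 L = 6325 g cyanuric acid.

6.33 kg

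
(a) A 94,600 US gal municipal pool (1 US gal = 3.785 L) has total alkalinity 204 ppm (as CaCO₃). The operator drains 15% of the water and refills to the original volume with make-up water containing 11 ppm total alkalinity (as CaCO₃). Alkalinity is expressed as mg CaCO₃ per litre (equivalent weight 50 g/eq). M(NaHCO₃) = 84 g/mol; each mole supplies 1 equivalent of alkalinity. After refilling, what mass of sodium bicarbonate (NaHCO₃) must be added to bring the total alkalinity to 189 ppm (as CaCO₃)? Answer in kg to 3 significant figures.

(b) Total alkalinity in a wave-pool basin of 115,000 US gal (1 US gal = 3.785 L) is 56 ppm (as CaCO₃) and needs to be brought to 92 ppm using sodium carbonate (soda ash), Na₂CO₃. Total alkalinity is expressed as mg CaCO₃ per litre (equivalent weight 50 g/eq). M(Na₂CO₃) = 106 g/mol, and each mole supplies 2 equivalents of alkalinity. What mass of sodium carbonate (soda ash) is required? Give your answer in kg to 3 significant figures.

(a) 8.39 kg; (b) 16.6 kg

(a) Volume: 94,600 US gal × 3.785 L/gal = 358,061 L.
(a) After draining 15% and refilling: 204 × 0.85 + 11 × 0.15 = 175.05 ppm.
(a) Deficit to target: 189 − 175.05 = 13.95 mg/L.
(a) As CaCO₃: 13.95 mg/L × 358,061 L = 4995 g; ÷ 50 g/eq ÷ 1 = 99.9 mol NaHCO₃.
(a) Mass: 99.9 × 84 = 8392 g.

(b) Volume: 115,000 US gal × 3.785 L/gal = 435,275 L.
(b) Alkalinity to add: (92 − 56) = 36 mg/L as CaCO₃ × 435,275 L = 15,670 g as CaCO₃.
(b) Equivalents: 15,670 g ÷ 50 g/eq = 313.4 eq.
(b) Each mole of Na₂CO₃ supplies 2 eq, so 313.4 / 2 = 156.7 mol.
(b) Mass: 156.7 mol × 106 g/mol = 16,610 g.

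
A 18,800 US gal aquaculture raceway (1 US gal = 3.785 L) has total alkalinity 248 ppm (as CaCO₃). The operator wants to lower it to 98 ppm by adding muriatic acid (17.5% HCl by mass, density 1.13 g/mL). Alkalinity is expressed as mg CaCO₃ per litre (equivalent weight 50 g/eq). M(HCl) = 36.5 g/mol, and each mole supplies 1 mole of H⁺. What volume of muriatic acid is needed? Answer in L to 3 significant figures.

39.4 L

Volume: 18,800 US gal × 3.785 L/gal = 71,158 L.
Alkalinity to neutralize: (248 − 98) = 150 mg/L as CaCO₃ × 71,158 L = 10,670 g as CaCO₃.
Equivalents of H⁺ required: 10,670 ÷ 50 g/eq = 213.5 eq = 213.5 mol HCl.
Mass of HCl: 213.5 × 36.5 = 7792 g.
Mass of 17.5% solution: 7792 / 0.175 = 44,520 g.
Volume: 44,520 g ÷ 1.13 g/mL = 39,400 mL.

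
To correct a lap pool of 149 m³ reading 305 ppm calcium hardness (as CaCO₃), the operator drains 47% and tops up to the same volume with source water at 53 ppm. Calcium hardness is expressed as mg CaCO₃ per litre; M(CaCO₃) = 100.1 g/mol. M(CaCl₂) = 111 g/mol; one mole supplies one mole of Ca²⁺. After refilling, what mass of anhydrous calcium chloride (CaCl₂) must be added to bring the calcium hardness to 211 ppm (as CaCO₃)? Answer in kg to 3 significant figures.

Volume: 149 m³ = 149,000 L.
After draining 47% and refilling: 305 × 0.53 + 53 × 0.47 = 186.56 ppm.
Deficit to target: 211 − 186.56 = 24.44 mg/L.
As CaCO₃: 24.44 mg/L × 149,000 L = 3642 g; ÷ 100.1 = 36.38 mol Ca²⁺.
Mass: 36.38 × 111 = 4038 g.

4.04 kg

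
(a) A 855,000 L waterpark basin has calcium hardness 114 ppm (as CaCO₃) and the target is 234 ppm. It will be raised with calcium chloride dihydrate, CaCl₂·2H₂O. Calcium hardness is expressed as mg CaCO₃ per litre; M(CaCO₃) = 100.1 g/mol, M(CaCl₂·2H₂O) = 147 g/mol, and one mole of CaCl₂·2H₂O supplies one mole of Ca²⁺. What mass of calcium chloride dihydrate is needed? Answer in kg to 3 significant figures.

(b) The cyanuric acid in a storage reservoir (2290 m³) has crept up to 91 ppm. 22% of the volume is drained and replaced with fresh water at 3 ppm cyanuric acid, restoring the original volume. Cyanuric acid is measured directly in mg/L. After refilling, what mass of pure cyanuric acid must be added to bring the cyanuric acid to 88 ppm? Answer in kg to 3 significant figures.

(a) 151 kg; (b) 37.5 kg

(a) Hardness to add: (234 − 114) = 120 mg/L as CaCO₃ × 855,000 L = 102,600 g as CaCO₃.
(a) Moles of Ca²⁺ (1 mol Ca²⁺ ≡ 1 mol CaCO₃): 102,600 / 100.1 g/mol = 1025 mol.
(a) Mass of CaCl₂·2H₂O: 1025 × 147 = 150,700 g.

(b) Volume: 2290 m³ = 2,290,000 L.
(b) After draining 22% and refilling: 91 × 0.78 + 3 × 0.22 = 71.64 ppm.
(b) Deficit to target: 88 − 71.64 = 16.36 mg/L.
(b) Mass: 16.36 mg/L × 2,290,000 L = 37,460 g cyanuric acid.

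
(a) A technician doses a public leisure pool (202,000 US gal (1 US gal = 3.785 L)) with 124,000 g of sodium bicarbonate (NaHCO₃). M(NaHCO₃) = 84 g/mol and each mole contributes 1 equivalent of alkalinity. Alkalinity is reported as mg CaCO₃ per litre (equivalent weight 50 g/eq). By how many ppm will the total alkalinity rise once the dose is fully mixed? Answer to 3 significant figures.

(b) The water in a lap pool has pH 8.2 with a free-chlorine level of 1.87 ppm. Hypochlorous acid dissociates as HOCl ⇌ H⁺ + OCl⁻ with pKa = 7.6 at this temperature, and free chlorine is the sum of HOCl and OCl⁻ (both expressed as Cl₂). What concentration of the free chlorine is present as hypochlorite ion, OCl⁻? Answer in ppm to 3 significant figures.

(a) 96.5 ppm; (b) 1.49 ppm

(a) Volume: 202,000 US gal × 3.785 L/gal = 764,570 L.
(a) Moles of NaHCO₃: 124,000 g ÷ 84 g/mol = 1476 mol → 1476 eq of alkalinity.
(a) As CaCO₃: 1476 eq × 50 g/eq = 73,810 g.
(a) Rise: 73,810 g / 764,570 L × 1000 = 96.54 mg/L.

(b) [OCl⁻]/[HOCl] = 10^(pH − pKa) = 10^(8.2 − 7.6) = 10^0.60 = 3.981.
(b) Fraction as HOCl = 1 / (1 + 3.981) = 0.2008.
(b) OCl⁻ = (1 − 0.2008) × 1.87 ppm = 1.495 ppm.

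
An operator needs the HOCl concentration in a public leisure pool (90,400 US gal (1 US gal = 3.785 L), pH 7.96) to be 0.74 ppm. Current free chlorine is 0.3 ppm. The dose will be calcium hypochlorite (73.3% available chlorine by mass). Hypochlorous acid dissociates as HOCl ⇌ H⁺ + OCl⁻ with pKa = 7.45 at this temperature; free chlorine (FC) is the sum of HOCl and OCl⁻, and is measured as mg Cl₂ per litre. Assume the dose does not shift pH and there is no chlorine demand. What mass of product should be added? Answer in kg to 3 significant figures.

Volume: 90,400 US gal × 3.785 L/gal = 342,164 L.
[OCl⁻]/[HOCl] = 10^(pH − pKa) = 10^(7.96 − 7.45) = 3.236; fraction as HOCl = 1/(1 + 3.236) = 0.2361.
Free chlorine required for 0.74 ppm HOCl: 0.74 / 0.2361 = 3.135 ppm.
FC to add: 3.135 − 0.3 = 2.835 mg/L as Cl₂.
Cl₂ equivalent: 2.835 mg/L × 342,164 L = 969.9 g.
Product at 73.3% available Cl: 969.9 / 0.733 = 1323 g.

1.32 kg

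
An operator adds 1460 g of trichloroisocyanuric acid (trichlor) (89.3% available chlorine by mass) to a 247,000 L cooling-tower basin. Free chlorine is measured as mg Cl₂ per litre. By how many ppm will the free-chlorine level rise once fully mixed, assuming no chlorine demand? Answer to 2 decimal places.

Available chlorine delivered: 1460 g × 0.893 = 1304 g as Cl₂.
Concentration rise: 1304 g / 247,000 L = 5.278 mg/L = 5.28 ppm.

5.28 ppm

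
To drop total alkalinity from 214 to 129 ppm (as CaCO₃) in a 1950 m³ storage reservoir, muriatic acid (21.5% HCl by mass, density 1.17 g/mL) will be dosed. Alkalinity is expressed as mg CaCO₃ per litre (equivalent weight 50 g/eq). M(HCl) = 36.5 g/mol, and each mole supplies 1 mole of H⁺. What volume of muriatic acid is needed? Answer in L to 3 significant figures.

481 L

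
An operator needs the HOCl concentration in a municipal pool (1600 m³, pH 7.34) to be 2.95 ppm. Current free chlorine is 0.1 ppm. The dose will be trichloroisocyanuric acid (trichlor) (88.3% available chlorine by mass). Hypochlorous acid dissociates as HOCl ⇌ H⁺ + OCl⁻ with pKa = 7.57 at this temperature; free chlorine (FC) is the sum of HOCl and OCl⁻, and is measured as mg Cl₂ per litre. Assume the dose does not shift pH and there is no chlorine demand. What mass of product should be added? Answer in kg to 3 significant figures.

Volume: 1600 m³ = 1,600,000 L.
[OCl⁻]/[HOCl] = 10^(pH − pKa) = 10^(7.34 − 7.57) = 0.5888; fraction as HOCl = 1/(1 + 0.5888) = 0.6294.
Free chlorine required for 2.95 ppm HOCl: 2.95 / 0.6294 = 4.687 ppm.
FC to add: 4.687 − 0.1 = 4.587 mg/L as Cl₂.
Cl₂ equivalent: 4.587 mg/L × 1,600,000 L = 7339 g.
Product at 88.3% available Cl: 7339 / 0.883 = 8312 g.

8.31 kg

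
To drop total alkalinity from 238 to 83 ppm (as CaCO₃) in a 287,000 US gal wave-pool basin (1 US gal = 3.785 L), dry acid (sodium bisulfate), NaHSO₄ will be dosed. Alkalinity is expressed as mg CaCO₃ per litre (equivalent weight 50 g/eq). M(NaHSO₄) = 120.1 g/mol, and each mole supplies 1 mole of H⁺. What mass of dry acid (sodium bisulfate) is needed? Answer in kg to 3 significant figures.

404 kg

Volume: 287,000 US gal × 3.785 L/gal = 1,086,295 L.
Alkalinity to neutralize: (238 − 83) = 155 mg/L as CaCO₃ × 1,086,295 L = 168,400 g as CaCO₃.
Equivalents of H⁺ required: 168,400 ÷ 50 g/eq = 3368 eq = 3368 mol NaHSO₄.
Mass of NaHSO₄: 3368 × 120.1 = 404,400 g.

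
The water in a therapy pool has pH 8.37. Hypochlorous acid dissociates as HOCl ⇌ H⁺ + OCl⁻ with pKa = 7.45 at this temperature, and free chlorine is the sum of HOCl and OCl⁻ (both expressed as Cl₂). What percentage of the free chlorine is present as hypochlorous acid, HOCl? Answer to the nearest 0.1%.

10.7%

[OCl⁻]/[HOCl] = 10^(pH − pKa) = 10^(8.37 − 7.45) = 10^0.92 = 8.318.
Fraction as HOCl = 1 / (1 + 8.318) = 0.1073.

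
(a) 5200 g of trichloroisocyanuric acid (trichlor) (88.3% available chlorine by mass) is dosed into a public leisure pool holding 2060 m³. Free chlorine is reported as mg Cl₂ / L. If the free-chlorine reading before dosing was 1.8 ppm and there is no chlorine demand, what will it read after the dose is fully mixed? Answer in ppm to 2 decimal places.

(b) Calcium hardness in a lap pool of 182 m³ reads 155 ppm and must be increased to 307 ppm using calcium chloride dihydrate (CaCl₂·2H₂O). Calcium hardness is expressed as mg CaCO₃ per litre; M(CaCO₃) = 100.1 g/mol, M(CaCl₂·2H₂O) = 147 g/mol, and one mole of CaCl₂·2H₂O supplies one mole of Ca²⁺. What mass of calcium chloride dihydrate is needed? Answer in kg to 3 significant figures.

(a) 4.03 ppm; (b) 40.6 kg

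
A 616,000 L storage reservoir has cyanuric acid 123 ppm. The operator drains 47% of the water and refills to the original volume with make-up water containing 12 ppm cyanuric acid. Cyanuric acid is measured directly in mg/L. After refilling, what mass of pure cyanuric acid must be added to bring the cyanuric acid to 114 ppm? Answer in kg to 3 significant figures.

After draining 47% and refilling: 123 × 0.53 + 12 × 0.47 = 70.83 ppm.
Deficit to target: 114 − 70.83 = 43.17 mg/L.
Mass: 43.17 mg/L × 616,000 L = 26,590 g cyanuric acid.

26.6 kg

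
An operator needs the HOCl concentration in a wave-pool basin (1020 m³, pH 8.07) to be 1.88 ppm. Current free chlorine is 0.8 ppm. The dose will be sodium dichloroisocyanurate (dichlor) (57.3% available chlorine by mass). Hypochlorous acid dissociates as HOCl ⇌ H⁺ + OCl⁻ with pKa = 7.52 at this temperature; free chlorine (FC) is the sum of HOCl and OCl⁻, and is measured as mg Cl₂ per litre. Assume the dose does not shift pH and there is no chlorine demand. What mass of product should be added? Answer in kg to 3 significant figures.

13.8 kg

Volume: 1020 m³ = 1,020,000 L.
[OCl⁻]/[HOCl] = 10^(pH − pKa) = 10^(8.07 − 7.52) = 3.548; fraction as HOCl = 1/(1 + 3.548) = 0.2199.
Free chlorine required for 1.88 ppm HOCl: 1.88 / 0.2199 = 8.55 ppm.
FC to add: 8.55 − 0.8 = 7.75 mg/L as Cl₂.
Cl₂ equivalent: 7.75 mg/L × 1,020,000 L = 7906 g.
Product at 57.3% available Cl: 7906 / 0.573 = 13,800 g.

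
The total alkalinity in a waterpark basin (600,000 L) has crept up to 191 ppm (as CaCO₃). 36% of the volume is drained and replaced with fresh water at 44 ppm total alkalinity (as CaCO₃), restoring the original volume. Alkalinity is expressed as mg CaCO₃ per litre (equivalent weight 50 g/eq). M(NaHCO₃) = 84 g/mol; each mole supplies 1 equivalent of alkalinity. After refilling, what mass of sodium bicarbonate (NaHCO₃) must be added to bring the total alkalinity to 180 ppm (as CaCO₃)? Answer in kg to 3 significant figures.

42.3 kg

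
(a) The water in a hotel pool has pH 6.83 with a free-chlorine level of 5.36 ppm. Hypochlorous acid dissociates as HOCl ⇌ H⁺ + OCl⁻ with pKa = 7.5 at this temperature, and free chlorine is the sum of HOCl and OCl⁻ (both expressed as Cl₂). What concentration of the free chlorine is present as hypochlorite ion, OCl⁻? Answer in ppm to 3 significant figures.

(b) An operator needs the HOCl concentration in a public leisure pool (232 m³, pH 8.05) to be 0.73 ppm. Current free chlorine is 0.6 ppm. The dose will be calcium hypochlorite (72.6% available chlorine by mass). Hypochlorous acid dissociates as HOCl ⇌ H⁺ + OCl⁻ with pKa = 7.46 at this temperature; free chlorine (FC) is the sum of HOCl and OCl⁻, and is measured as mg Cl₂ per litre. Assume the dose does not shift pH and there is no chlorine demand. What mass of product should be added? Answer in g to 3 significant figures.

(a) 0.944 ppm; (b) 949 g

(a) [OCl⁻]/[HOCl] = 10^(pH − pKa) = 10^(6.83 − 7.5) = 10^-0.67 = 0.2138.
(a) Fraction as HOCl = 1 / (1 + 0.2138) = 0.8239.
(a) OCl⁻ = (1 − 0.8239) × 5.36 ppm = 0.9441 ppm.

(b) Volume: 232 m³ = 232,000 L.
(b) [OCl⁻]/[HOCl] = 10^(pH − pKa) = 10^(8.05 − 7.46) = 3.89; fraction as HOCl = 1/(1 + 3.89) = 0.2045.
(b) Free chlorine required for 0.73 ppm HOCl: 0.73 / 0.2045 = 3.57 ppm.
(b) FC to add: 3.57 − 0.6 = 2.97 mg/L as Cl₂.
(b) Cl₂ equivalent: 2.97 mg/L × 232,000 L = 689 g.
(b) Product at 72.6% available Cl: 689 / 0.726 = 949.1 g.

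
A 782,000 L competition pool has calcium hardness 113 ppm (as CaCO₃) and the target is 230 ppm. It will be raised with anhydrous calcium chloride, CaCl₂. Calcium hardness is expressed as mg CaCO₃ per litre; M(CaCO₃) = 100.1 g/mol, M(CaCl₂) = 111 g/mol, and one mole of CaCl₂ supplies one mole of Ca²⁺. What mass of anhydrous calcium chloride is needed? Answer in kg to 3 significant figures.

Hardness to add: (230 − 113) = 117 mg/L as CaCO₃ × 782,000 L = 91,490 g as CaCO₃.
Moles of Ca²⁺ (1 mol Ca²⁺ ≡ 1 mol CaCO₃): 91,490 / 100.1 g/mol = 914 mol.
Mass of CaCl₂: 914 × 111 = 101,500 g.

101 kg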